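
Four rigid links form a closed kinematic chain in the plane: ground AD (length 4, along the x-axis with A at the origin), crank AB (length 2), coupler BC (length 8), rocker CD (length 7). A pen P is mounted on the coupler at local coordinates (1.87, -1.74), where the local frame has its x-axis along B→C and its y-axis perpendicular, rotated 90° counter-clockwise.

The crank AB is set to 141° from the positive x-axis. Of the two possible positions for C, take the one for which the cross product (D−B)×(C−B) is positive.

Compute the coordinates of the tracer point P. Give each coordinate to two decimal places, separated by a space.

A=(0,0), D=(4.00,0)
B = A + 2.00·(cos141°, sin141°) = (-1.5543, 1.2586)
|BD| = 5.6951
circle(B,8.00) ∩ circle(D,7.00): a=4.1645, h=6.8306
  candidates: C₊=(4.0168,7.0000) cross=38.901; C₋=(0.9976,-6.3234) cross=-38.901
  mode + wants cross > 0 → take C=(4.0168,7.0000) (cross=38.901)
ex = (C−B)/|BC| = (0.6964,0.7177); ey = (-0.7177,0.6964)
P = B + 1.87·ex + -1.74·ey = (0.9967,1.3890)

1.00 1.39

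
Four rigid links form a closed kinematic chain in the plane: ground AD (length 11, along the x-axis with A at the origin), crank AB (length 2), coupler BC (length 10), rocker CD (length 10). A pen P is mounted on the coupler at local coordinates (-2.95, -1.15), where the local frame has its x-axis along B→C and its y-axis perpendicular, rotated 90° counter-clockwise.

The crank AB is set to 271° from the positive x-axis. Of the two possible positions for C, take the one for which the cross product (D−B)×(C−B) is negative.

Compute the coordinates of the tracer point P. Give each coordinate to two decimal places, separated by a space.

A=(0,0), D=(11.00,0)
B = A + 2.00·(cos271°, sin271°) = (0.0349, -1.9997)
|BD| = 11.1459
circle(B,10.00) ∩ circle(D,10.00): a=5.5730, h=8.3031
  candidates: C₊=(4.0278,7.1686) cross=92.546; C₋=(7.0071,-9.1683) cross=-92.546
  mode - wants cross < 0 → take C=(7.0071,-9.1683) (cross=-92.546)
ex = (C−B)/|BC| = (0.6972,-0.7169); ey = (0.7169,0.6972)
P = B + -2.95·ex + -1.15·ey = (-2.8463,-0.6868)

-2.85 -0.69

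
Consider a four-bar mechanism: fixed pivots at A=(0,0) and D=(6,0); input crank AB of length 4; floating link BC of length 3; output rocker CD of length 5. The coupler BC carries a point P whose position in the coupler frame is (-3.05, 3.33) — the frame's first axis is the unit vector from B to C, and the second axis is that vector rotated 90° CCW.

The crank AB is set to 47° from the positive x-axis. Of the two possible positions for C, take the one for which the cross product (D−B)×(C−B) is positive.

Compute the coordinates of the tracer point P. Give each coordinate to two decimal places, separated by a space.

-1.76 3.43

A=(0,0), D=(6.00,0)
B = A + 4.00·(cos47°, sin47°) = (2.7280, 2.9254)
|BD| = 4.3891
circle(B,3.00) ∩ circle(D,5.00): a=0.3718, h=2.9769
  candidates: C₊=(4.9893,4.8968) cross=13.066; C₋=(1.0211,0.4584) cross=-13.066
  mode + wants cross > 0 → take C=(4.9893,4.8968) (cross=13.066)
ex = (C−B)/|BC| = (0.7538,0.6571); ey = (-0.6571,0.7538)
P = B + -3.05·ex + 3.33·ey = (-1.7593,3.4313)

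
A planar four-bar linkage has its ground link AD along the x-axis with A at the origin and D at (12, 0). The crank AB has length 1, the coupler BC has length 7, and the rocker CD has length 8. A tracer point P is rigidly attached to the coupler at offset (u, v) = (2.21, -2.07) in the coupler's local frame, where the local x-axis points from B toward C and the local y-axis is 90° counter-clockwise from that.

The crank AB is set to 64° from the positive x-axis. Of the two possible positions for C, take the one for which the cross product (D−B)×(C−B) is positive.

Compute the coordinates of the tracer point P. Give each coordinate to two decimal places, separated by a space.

A=(0,0), D=(12.00,0)
B = A + 1.00·(cos64°, sin64°) = (0.4384, 0.8988)
|BD| = 11.5965
circle(B,7.00) ∩ circle(D,8.00): a=5.1515, h=4.7394
  candidates: C₊=(5.9417,5.2247) cross=54.961; C₋=(5.2071,-4.2256) cross=-54.961
  mode + wants cross > 0 → take C=(5.9417,5.2247) (cross=54.961)
ex = (C−B)/|BC| = (0.7862,0.6180); ey = (-0.6180,0.7862)
P = B + 2.21·ex + -2.07·ey = (3.4551,0.6371)

3.46 0.64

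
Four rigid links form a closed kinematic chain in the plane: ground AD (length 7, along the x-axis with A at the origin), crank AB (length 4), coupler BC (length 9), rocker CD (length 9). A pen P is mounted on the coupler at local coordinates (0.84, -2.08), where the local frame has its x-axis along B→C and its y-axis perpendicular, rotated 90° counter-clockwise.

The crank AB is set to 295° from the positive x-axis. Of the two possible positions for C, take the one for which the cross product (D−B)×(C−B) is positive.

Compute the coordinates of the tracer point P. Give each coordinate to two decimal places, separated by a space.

3.52 -2.33

A=(0,0), D=(7.00,0)
B = A + 4.00·(cos295°, sin295°) = (1.6905, -3.6252)
|BD| = 6.4291
circle(B,9.00) ∩ circle(D,9.00): a=3.2146, h=8.4063
  candidates: C₊=(-0.3949,5.1298) cross=54.045; C₋=(9.0854,-8.7551) cross=-54.045
  mode + wants cross > 0 → take C=(-0.3949,5.1298) (cross=54.045)
ex = (C−B)/|BC| = (-0.2317,0.9728); ey = (-0.9728,-0.2317)
P = B + 0.84·ex + -2.08·ey = (3.5192,-2.3261)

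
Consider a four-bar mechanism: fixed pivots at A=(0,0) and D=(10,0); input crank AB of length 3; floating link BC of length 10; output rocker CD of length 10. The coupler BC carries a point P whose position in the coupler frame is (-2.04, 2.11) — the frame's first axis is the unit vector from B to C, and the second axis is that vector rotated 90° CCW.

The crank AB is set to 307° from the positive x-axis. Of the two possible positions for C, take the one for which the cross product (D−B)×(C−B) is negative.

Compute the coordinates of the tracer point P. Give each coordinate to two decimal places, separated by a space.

2.03 0.53

A=(0,0), D=(10.00,0)
B = A + 3.00·(cos307°, sin307°) = (1.8054, -2.3959)
|BD| = 8.5376
circle(B,10.00) ∩ circle(D,10.00): a=4.2688, h=9.0431
  candidates: C₊=(3.3650,7.4817) cross=77.206; C₋=(8.4405,-9.8776) cross=-77.206
  mode - wants cross < 0 → take C=(8.4405,-9.8776) (cross=-77.206)
ex = (C−B)/|BC| = (0.6635,-0.7482); ey = (0.7482,0.6635)
P = B + -2.04·ex + 2.11·ey = (2.0305,0.5304)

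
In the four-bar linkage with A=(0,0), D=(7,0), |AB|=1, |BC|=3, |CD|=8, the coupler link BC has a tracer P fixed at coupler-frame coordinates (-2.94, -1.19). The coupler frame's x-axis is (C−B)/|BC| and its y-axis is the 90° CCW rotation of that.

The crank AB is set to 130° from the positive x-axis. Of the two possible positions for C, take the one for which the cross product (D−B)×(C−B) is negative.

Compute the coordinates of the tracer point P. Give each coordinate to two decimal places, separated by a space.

-1.79 3.72

A=(0,0), D=(7.00,0)
B = A + 1.00·(cos130°, sin130°) = (-0.6428, 0.7660)
|BD| = 7.6811
circle(B,3.00) ∩ circle(D,8.00): a=0.2603, h=2.9887
  candidates: C₊=(-0.0857,3.7139) cross=22.956; C₋=(-0.6818,-2.2337) cross=-22.956
  mode - wants cross < 0 → take C=(-0.6818,-2.2337) (cross=-22.956)
ex = (C−B)/|BC| = (-0.0130,-0.9999); ey = (0.9999,-0.0130)
P = B + -2.94·ex + -1.19·ey = (-1.7944,3.7213)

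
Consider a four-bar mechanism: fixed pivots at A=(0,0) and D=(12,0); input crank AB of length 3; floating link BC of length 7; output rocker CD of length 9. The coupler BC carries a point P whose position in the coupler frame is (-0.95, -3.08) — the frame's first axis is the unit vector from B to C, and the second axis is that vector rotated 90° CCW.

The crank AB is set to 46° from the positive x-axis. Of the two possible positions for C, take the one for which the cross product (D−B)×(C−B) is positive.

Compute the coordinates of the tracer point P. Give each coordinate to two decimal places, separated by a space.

3.72 -0.62

A=(0,0), D=(12.00,0)
B = A + 3.00·(cos46°, sin46°) = (2.0840, 2.1580)
|BD| = 10.1481
circle(B,7.00) ∩ circle(D,9.00): a=3.4974, h=6.0637
  candidates: C₊=(6.7909,7.3393) cross=61.535; C₋=(4.2120,-4.5107) cross=-61.535
  mode + wants cross > 0 → take C=(6.7909,7.3393) (cross=61.535)
ex = (C−B)/|BC| = (0.6724,0.7402); ey = (-0.7402,0.6724)
P = B + -0.95·ex + -3.08·ey = (3.7249,-0.6162)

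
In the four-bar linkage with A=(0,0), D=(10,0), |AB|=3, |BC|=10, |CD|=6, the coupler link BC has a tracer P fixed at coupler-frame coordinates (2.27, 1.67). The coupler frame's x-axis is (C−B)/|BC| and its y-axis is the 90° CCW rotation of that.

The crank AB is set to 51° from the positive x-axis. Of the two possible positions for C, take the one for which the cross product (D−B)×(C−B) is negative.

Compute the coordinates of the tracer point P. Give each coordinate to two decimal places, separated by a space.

A=(0,0), D=(10.00,0)
B = A + 3.00·(cos51°, sin51°) = (1.8880, 2.3314)
|BD| = 8.4404
circle(B,10.00) ∩ circle(D,6.00): a=8.0115, h=5.9846
  candidates: C₊=(11.2409,5.8703) cross=50.513; C₋=(7.9347,-5.6333) cross=-50.513
  mode - wants cross < 0 → take C=(7.9347,-5.6333) (cross=-50.513)
ex = (C−B)/|BC| = (0.6047,-0.7965); ey = (0.7965,0.6047)
P = B + 2.27·ex + 1.67·ey = (4.5907,1.5332)

4.59 1.53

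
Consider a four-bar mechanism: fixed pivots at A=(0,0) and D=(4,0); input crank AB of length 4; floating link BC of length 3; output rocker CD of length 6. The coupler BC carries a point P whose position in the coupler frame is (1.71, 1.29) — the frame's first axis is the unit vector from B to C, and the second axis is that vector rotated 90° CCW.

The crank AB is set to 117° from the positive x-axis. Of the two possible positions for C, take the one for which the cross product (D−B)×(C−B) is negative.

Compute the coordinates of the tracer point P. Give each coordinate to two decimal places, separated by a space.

A=(0,0), D=(4.00,0)
B = A + 4.00·(cos117°, sin117°) = (-1.8160, 3.5640)
|BD| = 6.8211
circle(B,3.00) ∩ circle(D,6.00): a=1.4314, h=2.6365
  candidates: C₊=(0.7821,5.0641) cross=17.984; C₋=(-1.9730,0.5681) cross=-17.984
  mode - wants cross < 0 → take C=(-1.9730,0.5681) (cross=-17.984)
ex = (C−B)/|BC| = (-0.0524,-0.9986); ey = (0.9986,-0.0524)
P = B + 1.71·ex + 1.29·ey = (-0.6173,1.7888)

-0.62 1.79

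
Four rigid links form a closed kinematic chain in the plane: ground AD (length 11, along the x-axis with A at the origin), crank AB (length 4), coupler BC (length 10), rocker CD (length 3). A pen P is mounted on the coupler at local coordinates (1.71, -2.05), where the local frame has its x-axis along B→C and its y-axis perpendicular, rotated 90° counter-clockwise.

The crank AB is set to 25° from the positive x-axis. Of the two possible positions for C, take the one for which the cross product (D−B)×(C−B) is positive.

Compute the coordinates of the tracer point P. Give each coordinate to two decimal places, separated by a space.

5.29 -0.40

A=(0,0), D=(11.00,0)
B = A + 4.00·(cos25°, sin25°) = (3.6252, 1.6905)
|BD| = 7.5660
circle(B,10.00) ∩ circle(D,3.00): a=9.7967, h=2.0060
  candidates: C₊=(13.6225,1.4569) cross=15.177; C₋=(12.7261,-2.4537) cross=-15.177
  mode + wants cross > 0 → take C=(13.6225,1.4569) (cross=15.177)
ex = (C−B)/|BC| = (0.9997,-0.0234); ey = (0.0234,0.9997)
P = B + 1.71·ex + -2.05·ey = (5.2869,-0.3989)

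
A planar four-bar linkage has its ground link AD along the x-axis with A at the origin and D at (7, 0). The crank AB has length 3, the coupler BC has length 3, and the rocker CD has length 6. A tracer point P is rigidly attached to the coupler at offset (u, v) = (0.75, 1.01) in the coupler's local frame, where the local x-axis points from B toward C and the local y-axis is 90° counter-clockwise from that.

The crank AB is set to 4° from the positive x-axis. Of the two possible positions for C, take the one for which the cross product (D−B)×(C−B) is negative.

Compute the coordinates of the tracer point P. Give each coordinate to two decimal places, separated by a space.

A=(0,0), D=(7.00,0)
B = A + 3.00·(cos4°, sin4°) = (2.9927, 0.2093)
|BD| = 4.0128
circle(B,3.00) ∩ circle(D,6.00): a=-1.3579, h=2.6751
  candidates: C₊=(1.7762,2.9515) cross=10.735; C₋=(1.4972,-2.3914) cross=-10.735
  mode - wants cross < 0 → take C=(1.4972,-2.3914) (cross=-10.735)
ex = (C−B)/|BC| = (-0.4985,-0.8669); ey = (0.8669,-0.4985)
P = B + 0.75·ex + 1.01·ey = (3.4944,-0.9444)

3.49 -0.94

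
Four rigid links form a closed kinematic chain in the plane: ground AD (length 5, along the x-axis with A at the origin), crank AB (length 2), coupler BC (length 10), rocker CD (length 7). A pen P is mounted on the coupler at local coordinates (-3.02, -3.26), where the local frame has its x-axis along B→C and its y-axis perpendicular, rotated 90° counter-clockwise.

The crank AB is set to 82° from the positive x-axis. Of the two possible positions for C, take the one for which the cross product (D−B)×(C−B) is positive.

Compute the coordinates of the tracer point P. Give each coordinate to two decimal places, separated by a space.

-1.57 -2.06

A=(0,0), D=(5.00,0)
B = A + 2.00·(cos82°, sin82°) = (0.2783, 1.9805)
|BD| = 5.1202
circle(B,10.00) ∩ circle(D,7.00): a=7.5404, h=6.5683
  candidates: C₊=(9.7725,5.1209) cross=33.631; C₋=(4.6911,-6.9932) cross=-33.631
  mode + wants cross > 0 → take C=(9.7725,5.1209) (cross=33.631)
ex = (C−B)/|BC| = (0.9494,0.3140); ey = (-0.3140,0.9494)
P = B + -3.02·ex + -3.26·ey = (-1.5651,-2.0629)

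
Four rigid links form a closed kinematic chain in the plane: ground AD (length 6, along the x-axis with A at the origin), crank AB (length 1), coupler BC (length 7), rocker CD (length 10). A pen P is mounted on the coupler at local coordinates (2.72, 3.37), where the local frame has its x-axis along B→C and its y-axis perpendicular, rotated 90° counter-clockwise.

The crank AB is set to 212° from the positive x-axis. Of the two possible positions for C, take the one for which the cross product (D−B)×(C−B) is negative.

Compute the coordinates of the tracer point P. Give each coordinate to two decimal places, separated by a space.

2.62 -3.12

A=(0,0), D=(6.00,0)
B = A + 1.00·(cos212°, sin212°) = (-0.8480, -0.5299)
|BD| = 6.8685
circle(B,7.00) ∩ circle(D,10.00): a=-0.2783, h=6.9945
  candidates: C₊=(-1.6652,6.4222) cross=48.042; C₋=(-0.5859,-7.5250) cross=-48.042
  mode - wants cross < 0 → take C=(-0.5859,-7.5250) (cross=-48.042)
ex = (C−B)/|BC| = (0.0374,-0.9993); ey = (0.9993,0.0374)
P = B + 2.72·ex + 3.37·ey = (2.6214,-3.1218)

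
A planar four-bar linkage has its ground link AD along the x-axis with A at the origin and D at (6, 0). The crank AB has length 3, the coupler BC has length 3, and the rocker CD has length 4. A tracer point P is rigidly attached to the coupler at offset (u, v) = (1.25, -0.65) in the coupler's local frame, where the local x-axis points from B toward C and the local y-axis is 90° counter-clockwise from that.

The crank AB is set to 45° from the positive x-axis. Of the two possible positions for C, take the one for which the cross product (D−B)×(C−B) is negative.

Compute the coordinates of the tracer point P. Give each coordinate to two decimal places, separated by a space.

1.46 0.88

A=(0,0), D=(6.00,0)
B = A + 3.00·(cos45°, sin45°) = (2.1213, 2.1213)
|BD| = 4.4209
circle(B,3.00) ∩ circle(D,4.00): a=1.4187, h=2.6433
  candidates: C₊=(4.6344,3.7597) cross=11.686; C₋=(2.0977,-0.8786) cross=-11.686
  mode - wants cross < 0 → take C=(2.0977,-0.8786) (cross=-11.686)
ex = (C−B)/|BC| = (-0.0079,-1.0000); ey = (1.0000,-0.0079)
P = B + 1.25·ex + -0.65·ey = (1.4615,0.8765)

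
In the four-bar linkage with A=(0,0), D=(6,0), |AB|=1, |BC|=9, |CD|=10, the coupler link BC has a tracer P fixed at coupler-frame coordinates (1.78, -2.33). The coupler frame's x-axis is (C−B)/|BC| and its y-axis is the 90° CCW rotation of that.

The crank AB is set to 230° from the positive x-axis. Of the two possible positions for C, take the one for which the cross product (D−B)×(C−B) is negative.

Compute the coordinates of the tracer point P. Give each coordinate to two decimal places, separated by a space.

A=(0,0), D=(6.00,0)
B = A + 1.00·(cos230°, sin230°) = (-0.6428, -0.7660)
|BD| = 6.6868
circle(B,9.00) ∩ circle(D,10.00): a=1.9227, h=8.7922
  candidates: C₊=(0.2600,8.1886) cross=58.792; C₋=(2.2745,-9.2801) cross=-58.792
  mode - wants cross < 0 → take C=(2.2745,-9.2801) (cross=-58.792)
ex = (C−B)/|BC| = (0.3241,-0.9460); ey = (0.9460,0.3241)
P = B + 1.78·ex + -2.33·ey = (-2.2700,-3.2052)

-2.27 -3.21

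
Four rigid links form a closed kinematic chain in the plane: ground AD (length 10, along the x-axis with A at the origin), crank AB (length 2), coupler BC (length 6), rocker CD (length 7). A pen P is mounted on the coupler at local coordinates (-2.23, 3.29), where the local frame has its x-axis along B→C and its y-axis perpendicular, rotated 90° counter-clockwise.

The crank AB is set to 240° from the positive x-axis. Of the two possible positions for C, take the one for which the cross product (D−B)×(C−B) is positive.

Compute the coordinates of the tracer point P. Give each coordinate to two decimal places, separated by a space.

-4.87 -0.83

A=(0,0), D=(10.00,0)
B = A + 2.00·(cos240°, sin240°) = (-1.0000, -1.7321)
|BD| = 11.1355
circle(B,6.00) ∩ circle(D,7.00): a=4.9840, h=3.3405
  candidates: C₊=(3.4038,2.3431) cross=37.199; C₋=(4.4430,-4.2567) cross=-37.199
  mode + wants cross > 0 → take C=(3.4038,2.3431) (cross=37.199)
ex = (C−B)/|BC| = (0.7340,0.6792); ey = (-0.6792,0.7340)
P = B + -2.23·ex + 3.29·ey = (-4.8713,-0.8319)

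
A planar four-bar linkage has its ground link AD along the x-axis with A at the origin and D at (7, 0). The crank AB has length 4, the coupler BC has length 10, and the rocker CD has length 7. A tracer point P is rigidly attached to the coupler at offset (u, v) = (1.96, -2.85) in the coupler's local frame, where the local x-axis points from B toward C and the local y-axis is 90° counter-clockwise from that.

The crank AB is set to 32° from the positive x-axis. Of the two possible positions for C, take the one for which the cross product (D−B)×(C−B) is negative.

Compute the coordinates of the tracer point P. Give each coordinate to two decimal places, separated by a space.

A=(0,0), D=(7.00,0)
B = A + 4.00·(cos32°, sin32°) = (3.3922, 2.1197)
|BD| = 4.1844
circle(B,10.00) ∩ circle(D,7.00): a=8.1863, h=5.7433
  candidates: C₊=(13.3597,2.9247) cross=24.032; C₋=(7.5410,-6.9791) cross=-24.032
  mode - wants cross < 0 → take C=(7.5410,-6.9791) (cross=-24.032)
ex = (C−B)/|BC| = (0.4149,-0.9099); ey = (0.9099,0.4149)
P = B + 1.96·ex + -2.85·ey = (1.6122,-0.8461)

1.61 -0.85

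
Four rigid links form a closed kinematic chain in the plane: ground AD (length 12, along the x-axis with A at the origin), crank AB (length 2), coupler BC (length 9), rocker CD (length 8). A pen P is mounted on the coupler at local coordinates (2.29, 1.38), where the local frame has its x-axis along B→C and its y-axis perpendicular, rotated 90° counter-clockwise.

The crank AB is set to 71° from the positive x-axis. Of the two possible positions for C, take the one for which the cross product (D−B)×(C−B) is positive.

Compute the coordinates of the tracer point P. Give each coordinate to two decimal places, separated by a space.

A=(0,0), D=(12.00,0)
B = A + 2.00·(cos71°, sin71°) = (0.6511, 1.8910)
|BD| = 11.5053
circle(B,9.00) ∩ circle(D,8.00): a=6.4915, h=6.2339
  candidates: C₊=(8.0789,6.9732) cross=71.723; C₋=(6.0297,-5.3250) cross=-71.723
  mode + wants cross > 0 → take C=(8.0789,6.9732) (cross=71.723)
ex = (C−B)/|BC| = (0.8253,0.5647); ey = (-0.5647,0.8253)
P = B + 2.29·ex + 1.38·ey = (1.7618,4.3231)

1.76 4.32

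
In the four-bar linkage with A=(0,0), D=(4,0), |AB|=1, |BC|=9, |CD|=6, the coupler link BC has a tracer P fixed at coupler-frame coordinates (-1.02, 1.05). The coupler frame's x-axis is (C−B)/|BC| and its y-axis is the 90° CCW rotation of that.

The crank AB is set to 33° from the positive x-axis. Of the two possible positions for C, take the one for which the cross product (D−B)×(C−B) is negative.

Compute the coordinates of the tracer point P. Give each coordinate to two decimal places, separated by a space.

A=(0,0), D=(4.00,0)
B = A + 1.00·(cos33°, sin33°) = (0.8387, 0.5446)
|BD| = 3.2079
circle(B,9.00) ∩ circle(D,6.00): a=8.6179, h=2.5946
  candidates: C₊=(9.7720,1.6385) cross=8.323; C₋=(8.8909,-3.4755) cross=-8.323
  mode - wants cross < 0 → take C=(8.8909,-3.4755) (cross=-8.323)
ex = (C−B)/|BC| = (0.8947,-0.4467); ey = (0.4467,0.8947)
P = B + -1.02·ex + 1.05·ey = (0.3951,1.9397)

0.40 1.94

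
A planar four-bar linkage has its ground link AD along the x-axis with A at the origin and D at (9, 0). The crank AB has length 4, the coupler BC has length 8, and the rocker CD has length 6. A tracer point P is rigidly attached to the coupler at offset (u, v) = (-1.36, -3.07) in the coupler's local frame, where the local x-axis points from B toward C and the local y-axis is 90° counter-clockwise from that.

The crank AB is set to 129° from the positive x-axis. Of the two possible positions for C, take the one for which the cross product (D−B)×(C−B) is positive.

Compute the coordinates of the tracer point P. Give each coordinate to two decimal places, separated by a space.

A=(0,0), D=(9.00,0)
B = A + 4.00·(cos129°, sin129°) = (-2.5173, 3.1086)
|BD| = 11.9294
circle(B,8.00) ∩ circle(D,6.00): a=7.1383, h=3.6118
  candidates: C₊=(5.3155,4.7355) cross=43.086; C₋=(3.4332,-2.2385) cross=-43.086
  mode + wants cross > 0 → take C=(5.3155,4.7355) (cross=43.086)
ex = (C−B)/|BC| = (0.9791,0.2034); ey = (-0.2034,0.9791)
P = B + -1.36·ex + -3.07·ey = (-3.2245,-0.1738)

-3.22 -0.17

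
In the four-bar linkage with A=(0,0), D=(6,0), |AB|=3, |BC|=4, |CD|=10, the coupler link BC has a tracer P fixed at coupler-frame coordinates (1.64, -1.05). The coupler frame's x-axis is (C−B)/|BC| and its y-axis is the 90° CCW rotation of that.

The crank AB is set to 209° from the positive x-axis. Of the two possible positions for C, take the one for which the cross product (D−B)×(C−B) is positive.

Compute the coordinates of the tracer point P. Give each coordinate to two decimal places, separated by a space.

A=(0,0), D=(6.00,0)
B = A + 3.00·(cos209°, sin209°) = (-2.6239, -1.4544)
|BD| = 8.7456
circle(B,4.00) ∩ circle(D,10.00): a=-0.4296, h=3.9769
  candidates: C₊=(-3.7088,2.3956) cross=34.780; C₋=(-2.3861,-5.4474) cross=-34.780
  mode + wants cross > 0 → take C=(-3.7088,2.3956) (cross=34.780)
ex = (C−B)/|BC| = (-0.2712,0.9625); ey = (-0.9625,-0.2712)
P = B + 1.64·ex + -1.05·ey = (-2.0581,0.4089)

-2.06 0.41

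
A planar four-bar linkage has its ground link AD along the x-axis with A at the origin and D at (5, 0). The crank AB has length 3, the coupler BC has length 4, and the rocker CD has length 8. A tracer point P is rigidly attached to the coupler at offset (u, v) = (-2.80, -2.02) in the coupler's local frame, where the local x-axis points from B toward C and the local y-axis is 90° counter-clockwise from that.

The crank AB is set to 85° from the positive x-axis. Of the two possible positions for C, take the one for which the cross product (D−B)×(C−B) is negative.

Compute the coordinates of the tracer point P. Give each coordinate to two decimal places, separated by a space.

A=(0,0), D=(5.00,0)
B = A + 3.00·(cos85°, sin85°) = (0.2615, 2.9886)
|BD| = 5.6023
circle(B,4.00) ∩ circle(D,8.00): a=-1.4829, h=3.7150
  candidates: C₊=(0.9890,6.9219) cross=20.812; C₋=(-2.9746,0.6374) cross=-20.812
  mode - wants cross < 0 → take C=(-2.9746,0.6374) (cross=-20.812)
ex = (C−B)/|BC| = (-0.8090,-0.5878); ey = (0.5878,-0.8090)
P = B + -2.80·ex + -2.02·ey = (1.3393,6.2686)

1.34 6.27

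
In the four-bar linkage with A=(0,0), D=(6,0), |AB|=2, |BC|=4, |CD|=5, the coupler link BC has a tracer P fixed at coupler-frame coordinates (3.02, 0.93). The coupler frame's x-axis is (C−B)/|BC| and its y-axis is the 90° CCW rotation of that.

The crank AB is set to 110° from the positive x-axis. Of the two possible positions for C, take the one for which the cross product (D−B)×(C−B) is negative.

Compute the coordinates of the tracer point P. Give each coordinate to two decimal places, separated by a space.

A=(0,0), D=(6.00,0)
B = A + 2.00·(cos110°, sin110°) = (-0.6840, 1.8794)
|BD| = 6.9432
circle(B,4.00) ∩ circle(D,5.00): a=2.8235, h=2.8333
  candidates: C₊=(2.8010,3.8427) cross=19.673; C₋=(1.2671,-1.6124) cross=-19.673
  mode - wants cross < 0 → take C=(1.2671,-1.6124) (cross=-19.673)
ex = (C−B)/|BC| = (0.4878,-0.8730); ey = (0.8730,0.4878)
P = B + 3.02·ex + 0.93·ey = (1.6009,-0.3033)

1.60 -0.30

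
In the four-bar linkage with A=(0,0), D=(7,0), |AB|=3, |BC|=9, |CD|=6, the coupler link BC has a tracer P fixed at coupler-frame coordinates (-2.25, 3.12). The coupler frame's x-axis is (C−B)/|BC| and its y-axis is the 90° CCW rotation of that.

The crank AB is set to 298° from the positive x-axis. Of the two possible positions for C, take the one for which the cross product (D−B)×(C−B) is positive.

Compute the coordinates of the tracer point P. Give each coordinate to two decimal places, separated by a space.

A=(0,0), D=(7.00,0)
B = A + 3.00·(cos298°, sin298°) = (1.4084, -2.6488)
|BD| = 6.1873
circle(B,9.00) ∩ circle(D,6.00): a=6.7301, h=5.9754
  candidates: C₊=(4.9325,5.6325) cross=36.971; C₋=(10.0487,-5.1677) cross=-36.971
  mode + wants cross > 0 → take C=(4.9325,5.6325) (cross=36.971)
ex = (C−B)/|BC| = (0.3916,0.9202); ey = (-0.9202,0.3916)
P = B + -2.25·ex + 3.12·ey = (-2.3435,-3.4975)

-2.34 -3.50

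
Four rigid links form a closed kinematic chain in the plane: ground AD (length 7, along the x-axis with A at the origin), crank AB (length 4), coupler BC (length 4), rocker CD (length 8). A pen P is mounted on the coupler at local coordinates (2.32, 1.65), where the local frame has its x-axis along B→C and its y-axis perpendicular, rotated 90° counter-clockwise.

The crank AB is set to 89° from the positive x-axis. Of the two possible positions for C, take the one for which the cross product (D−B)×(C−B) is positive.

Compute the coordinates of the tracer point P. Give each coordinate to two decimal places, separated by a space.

0.52 6.81

A=(0,0), D=(7.00,0)
B = A + 4.00·(cos89°, sin89°) = (0.0698, 3.9994)
|BD| = 8.0014
circle(B,4.00) ∩ circle(D,8.00): a=1.0012, h=3.8727
  candidates: C₊=(2.8727,6.8531) cross=30.987; C₋=(-0.9987,0.1447) cross=-30.987
  mode + wants cross > 0 → take C=(2.8727,6.8531) (cross=30.987)
ex = (C−B)/|BC| = (0.7007,0.7134); ey = (-0.7134,0.7007)
P = B + 2.32·ex + 1.65·ey = (0.5183,6.8107)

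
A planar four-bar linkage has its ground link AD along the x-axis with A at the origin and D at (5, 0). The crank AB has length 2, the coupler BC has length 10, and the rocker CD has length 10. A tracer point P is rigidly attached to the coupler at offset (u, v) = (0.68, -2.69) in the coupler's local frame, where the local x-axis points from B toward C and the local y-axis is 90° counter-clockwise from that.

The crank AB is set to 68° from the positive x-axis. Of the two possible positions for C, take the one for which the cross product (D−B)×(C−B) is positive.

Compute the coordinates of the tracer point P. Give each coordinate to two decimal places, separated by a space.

3.31 0.78

A=(0,0), D=(5.00,0)
B = A + 2.00·(cos68°, sin68°) = (0.7492, 1.8544)
|BD| = 4.6377
circle(B,10.00) ∩ circle(D,10.00): a=2.3188, h=9.7274
  candidates: C₊=(6.7641,9.8432) cross=45.113; C₋=(-1.0149,-7.9888) cross=-45.113
  mode + wants cross > 0 → take C=(6.7641,9.8432) (cross=45.113)
ex = (C−B)/|BC| = (0.6015,0.7989); ey = (-0.7989,0.6015)
P = B + 0.68·ex + -2.69·ey = (3.3072,0.7796)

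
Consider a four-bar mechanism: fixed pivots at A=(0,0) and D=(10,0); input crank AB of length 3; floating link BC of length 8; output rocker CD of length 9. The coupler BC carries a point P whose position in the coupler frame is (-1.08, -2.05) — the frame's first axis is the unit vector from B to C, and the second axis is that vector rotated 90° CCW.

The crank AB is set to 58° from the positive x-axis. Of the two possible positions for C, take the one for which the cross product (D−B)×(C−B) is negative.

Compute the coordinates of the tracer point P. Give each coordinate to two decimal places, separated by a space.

-0.60 3.31

A=(0,0), D=(10.00,0)
B = A + 3.00·(cos58°, sin58°) = (1.5898, 2.5441)
|BD| = 8.7866
circle(B,8.00) ∩ circle(D,9.00): a=3.4259, h=7.2293
  candidates: C₊=(6.9622,8.4718) cross=63.521; C₋=(2.7757,-5.3675) cross=-63.521
  mode - wants cross < 0 → take C=(2.7757,-5.3675) (cross=-63.521)
ex = (C−B)/|BC| = (0.1482,-0.9890); ey = (0.9890,0.1482)
P = B + -1.08·ex + -2.05·ey = (-0.5977,3.3083)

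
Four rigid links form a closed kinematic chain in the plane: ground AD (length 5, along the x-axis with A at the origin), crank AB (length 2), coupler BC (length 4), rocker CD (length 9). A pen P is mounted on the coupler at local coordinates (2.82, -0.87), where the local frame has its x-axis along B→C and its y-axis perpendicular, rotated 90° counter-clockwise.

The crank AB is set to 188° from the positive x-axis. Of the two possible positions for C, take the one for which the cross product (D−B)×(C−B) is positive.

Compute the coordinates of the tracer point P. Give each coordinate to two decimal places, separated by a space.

-2.08 2.67

A=(0,0), D=(5.00,0)
B = A + 2.00·(cos188°, sin188°) = (-1.9805, -0.2783)
|BD| = 6.9861
circle(B,4.00) ∩ circle(D,9.00): a=-1.1591, h=3.8284
  candidates: C₊=(-3.2912,3.5008) cross=26.745; C₋=(-2.9861,-4.1499) cross=-26.745
  mode + wants cross > 0 → take C=(-3.2912,3.5008) (cross=26.745)
ex = (C−B)/|BC| = (-0.3277,0.9448); ey = (-0.9448,-0.3277)
P = B + 2.82·ex + -0.87·ey = (-2.0826,2.6710)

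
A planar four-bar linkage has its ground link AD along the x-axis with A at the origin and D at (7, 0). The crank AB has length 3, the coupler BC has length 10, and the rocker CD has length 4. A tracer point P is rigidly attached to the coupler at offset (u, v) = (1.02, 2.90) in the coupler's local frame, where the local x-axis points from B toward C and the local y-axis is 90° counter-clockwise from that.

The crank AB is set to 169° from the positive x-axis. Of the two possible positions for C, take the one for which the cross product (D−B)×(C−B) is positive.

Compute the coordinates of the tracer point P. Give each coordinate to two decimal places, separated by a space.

-2.97 3.65

A=(0,0), D=(7.00,0)
B = A + 3.00·(cos169°, sin169°) = (-2.9449, 0.5724)
|BD| = 9.9613
circle(B,10.00) ∩ circle(D,4.00): a=9.1970, h=3.9263
  candidates: C₊=(6.4625,3.9637) cross=39.111; C₋=(6.0113,-3.8759) cross=-39.111
  mode + wants cross > 0 → take C=(6.4625,3.9637) (cross=39.111)
ex = (C−B)/|BC| = (0.9407,0.3391); ey = (-0.3391,0.9407)
P = B + 1.02·ex + 2.90·ey = (-2.9688,3.6465)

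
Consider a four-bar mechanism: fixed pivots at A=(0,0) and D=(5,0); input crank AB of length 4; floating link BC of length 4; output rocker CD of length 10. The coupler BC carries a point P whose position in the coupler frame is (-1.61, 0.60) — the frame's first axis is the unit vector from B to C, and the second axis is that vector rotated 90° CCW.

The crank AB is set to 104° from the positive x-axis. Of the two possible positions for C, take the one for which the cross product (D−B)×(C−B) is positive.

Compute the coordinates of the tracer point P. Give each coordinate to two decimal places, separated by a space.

-1.49 2.24

A=(0,0), D=(5.00,0)
B = A + 4.00·(cos104°, sin104°) = (-0.9677, 3.8812)
|BD| = 7.1188
circle(B,4.00) ∩ circle(D,10.00): a=-2.3405, h=3.2438
  candidates: C₊=(-1.1612,7.8765) cross=23.092; C₋=(-4.6983,2.4380) cross=-23.092
  mode + wants cross > 0 → take C=(-1.1612,7.8765) (cross=23.092)
ex = (C−B)/|BC| = (-0.0484,0.9988); ey = (-0.9988,-0.0484)
P = B + -1.61·ex + 0.60·ey = (-1.4891,2.2440)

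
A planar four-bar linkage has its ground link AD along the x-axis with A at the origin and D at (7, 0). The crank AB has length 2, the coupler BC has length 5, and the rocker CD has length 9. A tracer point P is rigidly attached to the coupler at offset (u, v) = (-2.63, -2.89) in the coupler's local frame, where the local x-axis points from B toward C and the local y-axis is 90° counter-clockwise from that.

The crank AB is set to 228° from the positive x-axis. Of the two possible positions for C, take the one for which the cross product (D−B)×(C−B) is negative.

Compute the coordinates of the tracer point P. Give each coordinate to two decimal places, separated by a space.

-4.97 -0.05

A=(0,0), D=(7.00,0)
B = A + 2.00·(cos228°, sin228°) = (-1.3383, -1.4863)
|BD| = 8.4697
circle(B,5.00) ∩ circle(D,9.00): a=0.9289, h=4.9129
  candidates: C₊=(-1.2859,3.5134) cross=41.611; C₋=(0.4384,-6.1600) cross=-41.611
  mode - wants cross < 0 → take C=(0.4384,-6.1600) (cross=-41.611)
ex = (C−B)/|BC| = (0.3553,-0.9347); ey = (0.9347,0.3553)
P = B + -2.63·ex + -2.89·ey = (-4.9742,-0.0548)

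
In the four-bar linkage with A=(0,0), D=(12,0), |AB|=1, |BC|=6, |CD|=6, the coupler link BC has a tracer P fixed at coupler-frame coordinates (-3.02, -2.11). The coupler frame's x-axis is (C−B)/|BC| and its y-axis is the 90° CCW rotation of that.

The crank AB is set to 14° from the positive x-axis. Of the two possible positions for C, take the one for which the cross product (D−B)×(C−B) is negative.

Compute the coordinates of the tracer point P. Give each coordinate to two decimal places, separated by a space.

A=(0,0), D=(12.00,0)
B = A + 1.00·(cos14°, sin14°) = (0.9703, 0.2419)
|BD| = 11.0324
circle(B,6.00) ∩ circle(D,6.00): a=5.5162, h=2.3605
  candidates: C₊=(6.5369,2.4809) cross=26.041; C₋=(6.4334,-2.2389) cross=-26.041
  mode - wants cross < 0 → take C=(6.4334,-2.2389) (cross=-26.041)
ex = (C−B)/|BC| = (0.9105,-0.4135); ey = (0.4135,0.9105)
P = B + -3.02·ex + -2.11·ey = (-2.6519,-0.4306)

-2.65 -0.43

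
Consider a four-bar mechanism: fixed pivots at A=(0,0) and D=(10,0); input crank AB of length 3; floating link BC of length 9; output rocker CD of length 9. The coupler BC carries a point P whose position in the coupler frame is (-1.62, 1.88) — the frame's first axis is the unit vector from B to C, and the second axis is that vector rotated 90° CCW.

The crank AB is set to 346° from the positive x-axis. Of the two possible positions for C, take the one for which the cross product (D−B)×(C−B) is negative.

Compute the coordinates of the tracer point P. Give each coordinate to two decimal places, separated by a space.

A=(0,0), D=(10.00,0)
B = A + 3.00·(cos346°, sin346°) = (2.9109, -0.7258)
|BD| = 7.1262
circle(B,9.00) ∩ circle(D,9.00): a=3.5631, h=8.2646
  candidates: C₊=(5.6137,7.8588) cross=58.895; C₋=(7.2972,-8.5846) cross=-58.895
  mode - wants cross < 0 → take C=(7.2972,-8.5846) (cross=-58.895)
ex = (C−B)/|BC| = (0.4874,-0.8732); ey = (0.8732,0.4874)
P = B + -1.62·ex + 1.88·ey = (3.7630,1.6051)

3.76 1.61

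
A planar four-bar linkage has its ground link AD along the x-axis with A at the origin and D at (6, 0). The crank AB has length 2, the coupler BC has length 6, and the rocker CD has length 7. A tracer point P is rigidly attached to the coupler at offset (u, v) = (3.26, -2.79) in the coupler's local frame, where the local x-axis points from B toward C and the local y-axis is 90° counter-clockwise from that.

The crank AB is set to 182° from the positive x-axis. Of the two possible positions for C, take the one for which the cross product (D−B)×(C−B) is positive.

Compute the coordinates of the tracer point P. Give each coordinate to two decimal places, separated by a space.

2.09 1.25

A=(0,0), D=(6.00,0)
B = A + 2.00·(cos182°, sin182°) = (-1.9988, -0.0698)
|BD| = 7.9991
circle(B,6.00) ∩ circle(D,7.00): a=3.1870, h=5.0836
  candidates: C₊=(1.1437,5.0415) cross=40.664; C₋=(1.2324,-5.1254) cross=-40.664
  mode + wants cross > 0 → take C=(1.1437,5.0415) (cross=40.664)
ex = (C−B)/|BC| = (0.5237,0.8519); ey = (-0.8519,0.5237)
P = B + 3.26·ex + -2.79·ey = (2.0854,1.2461)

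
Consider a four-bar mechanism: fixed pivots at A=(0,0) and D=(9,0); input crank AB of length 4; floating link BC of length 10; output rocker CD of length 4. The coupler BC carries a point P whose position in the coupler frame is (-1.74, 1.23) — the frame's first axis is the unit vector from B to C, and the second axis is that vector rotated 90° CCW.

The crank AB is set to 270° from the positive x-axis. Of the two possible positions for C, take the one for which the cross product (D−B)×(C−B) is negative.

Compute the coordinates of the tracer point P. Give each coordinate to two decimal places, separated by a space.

-1.76 -2.79

A=(0,0), D=(9.00,0)
B = A + 4.00·(cos270°, sin270°) = (-0.0000, -4.0000)
|BD| = 9.8489
circle(B,10.00) ∩ circle(D,4.00): a=9.1889, h=3.9452
  candidates: C₊=(6.7946,3.3371) cross=38.856; C₋=(9.9992,-3.8732) cross=-38.856
  mode - wants cross < 0 → take C=(9.9992,-3.8732) (cross=-38.856)
ex = (C−B)/|BC| = (0.9999,0.0127); ey = (-0.0127,0.9999)
P = B + -1.74·ex + 1.23·ey = (-1.7555,-2.7922)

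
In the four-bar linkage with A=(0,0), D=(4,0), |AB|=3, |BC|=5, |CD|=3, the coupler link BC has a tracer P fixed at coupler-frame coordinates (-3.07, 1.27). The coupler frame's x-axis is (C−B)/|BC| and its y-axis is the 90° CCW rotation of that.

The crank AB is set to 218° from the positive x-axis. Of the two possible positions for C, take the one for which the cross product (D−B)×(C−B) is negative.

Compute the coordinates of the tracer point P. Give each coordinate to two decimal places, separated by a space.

-5.19 -0.11

A=(0,0), D=(4.00,0)
B = A + 3.00·(cos218°, sin218°) = (-2.3640, -1.8470)
|BD| = 6.6266
circle(B,5.00) ∩ circle(D,3.00): a=4.5206, h=2.1365
  candidates: C₊=(1.3819,1.4648) cross=14.158; C₋=(2.5729,-2.6388) cross=-14.158
  mode - wants cross < 0 → take C=(2.5729,-2.6388) (cross=-14.158)
ex = (C−B)/|BC| = (0.9874,-0.1584); ey = (0.1584,0.9874)
P = B + -3.07·ex + 1.27·ey = (-5.1942,-0.1068)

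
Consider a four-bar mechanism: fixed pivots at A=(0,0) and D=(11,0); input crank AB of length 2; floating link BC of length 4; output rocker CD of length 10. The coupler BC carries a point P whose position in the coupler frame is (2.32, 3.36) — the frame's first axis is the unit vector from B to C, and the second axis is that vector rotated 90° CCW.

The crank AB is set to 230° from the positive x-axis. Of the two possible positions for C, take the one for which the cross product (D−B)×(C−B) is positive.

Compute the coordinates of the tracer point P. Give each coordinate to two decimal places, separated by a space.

A=(0,0), D=(11.00,0)
B = A + 2.00·(cos230°, sin230°) = (-1.2856, -1.5321)
|BD| = 12.3807
circle(B,4.00) ∩ circle(D,10.00): a=2.7980, h=2.8585
  candidates: C₊=(1.1372,1.6507) cross=35.391; C₋=(1.8447,-4.0224) cross=-35.391
  mode + wants cross > 0 → take C=(1.1372,1.6507) (cross=35.391)
ex = (C−B)/|BC| = (0.6057,0.7957); ey = (-0.7957,0.6057)
P = B + 2.32·ex + 3.36·ey = (-2.5539,2.3491)

-2.55 2.35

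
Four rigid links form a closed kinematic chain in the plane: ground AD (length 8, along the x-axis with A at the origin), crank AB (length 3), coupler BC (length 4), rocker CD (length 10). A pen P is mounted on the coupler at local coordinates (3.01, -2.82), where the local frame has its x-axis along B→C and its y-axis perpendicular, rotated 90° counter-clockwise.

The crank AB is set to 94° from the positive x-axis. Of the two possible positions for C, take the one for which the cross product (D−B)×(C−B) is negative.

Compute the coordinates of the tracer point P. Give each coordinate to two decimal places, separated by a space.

A=(0,0), D=(8.00,0)
B = A + 3.00·(cos94°, sin94°) = (-0.2093, 2.9927)
|BD| = 8.7378
circle(B,4.00) ∩ circle(D,10.00): a=-0.4379, h=3.9760
  candidates: C₊=(0.7411,6.8781) cross=34.741; C₋=(-1.9824,-0.5928) cross=-34.741
  mode - wants cross < 0 → take C=(-1.9824,-0.5928) (cross=-34.741)
ex = (C−B)/|BC| = (-0.4433,-0.8964); ey = (0.8964,-0.4433)
P = B + 3.01·ex + -2.82·ey = (-4.0714,1.5447)

-4.07 1.54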